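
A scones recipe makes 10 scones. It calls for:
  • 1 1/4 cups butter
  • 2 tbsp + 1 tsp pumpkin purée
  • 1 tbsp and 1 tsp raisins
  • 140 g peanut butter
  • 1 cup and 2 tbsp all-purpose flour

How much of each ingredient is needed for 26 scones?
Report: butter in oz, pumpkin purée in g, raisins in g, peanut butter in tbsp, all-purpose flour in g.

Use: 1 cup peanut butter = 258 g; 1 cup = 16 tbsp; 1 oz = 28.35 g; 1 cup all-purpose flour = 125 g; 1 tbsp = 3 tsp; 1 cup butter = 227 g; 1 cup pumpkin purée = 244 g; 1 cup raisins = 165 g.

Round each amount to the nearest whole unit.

butter: 26 oz; pumpkin purée: 93 g; raisins: 36 g; peanut butter: 23 tbsp; all-purpose flour: 366 g

Scaling factor: 26/10 = 13/5 = 2.6.
butter: 1.25 cup × 13/5 × 227 g/cup ÷ 28.35 g/oz ≈ 26 oz
pumpkin purée: (2 tbsp + 1 tsp = 7/3 tbsp) × 13/5 ÷ 16 tbsp/cup × 244 g/cup ≈ 93 g
raisins: (1 tbsp + 1 tsp = 4/3 tbsp) × 13/5 ÷ 16 tbsp/cup × 165 g/cup ≈ 36 g
peanut butter: 140 g × 13/5 ÷ 258 g/cup × 16 tbsp/cup ≈ 23 tbsp
all-purpose flour: (1 cup + 2 tbsp = 1.125 cup) × 13/5 × 125 g/cup ≈ 366 g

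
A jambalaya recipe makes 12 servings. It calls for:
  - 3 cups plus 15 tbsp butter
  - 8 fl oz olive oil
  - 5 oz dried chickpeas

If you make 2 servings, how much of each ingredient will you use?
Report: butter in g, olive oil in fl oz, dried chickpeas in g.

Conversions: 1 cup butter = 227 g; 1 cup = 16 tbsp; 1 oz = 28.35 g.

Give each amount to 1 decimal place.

Scaling factor: 2/12 = 1/6.
butter: (3 cup + 15 tbsp = 3.9375 cup) × 1/6 × 227 g/cup ≈ 149.0 g
olive oil: 8 fl oz × 1/6 ≈ 1.3 fl oz
dried chickpeas: 5 oz × 1/6 × 28.35 g/oz ≈ 23.6 g

butter: 149.0 g; olive oil: 1.3 fl oz; dried chickpeas: 23.6 g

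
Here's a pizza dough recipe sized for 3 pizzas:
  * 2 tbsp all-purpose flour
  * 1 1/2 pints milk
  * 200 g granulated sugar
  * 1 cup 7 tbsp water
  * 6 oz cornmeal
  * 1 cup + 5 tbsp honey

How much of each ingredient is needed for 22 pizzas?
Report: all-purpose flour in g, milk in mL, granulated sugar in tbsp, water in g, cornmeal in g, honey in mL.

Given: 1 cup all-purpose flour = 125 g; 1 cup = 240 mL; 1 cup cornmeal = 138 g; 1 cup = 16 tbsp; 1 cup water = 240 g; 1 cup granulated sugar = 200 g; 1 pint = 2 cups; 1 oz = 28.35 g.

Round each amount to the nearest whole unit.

Scaling factor: 22/3.
all-purpose flour: 2 tbsp × 22/3 ÷ 16 tbsp/cup × 125 g/cup ≈ 115 g
milk: 1.5 pint × 22/3 × 2 cup/pint × 240 mL/cup = 5280 mL
granulated sugar: 200 g × 22/3 ÷ 200 g/cup × 16 tbsp/cup ≈ 117 tbsp
water: (1 cup + 7 tbsp = 1.4375 cup) × 22/3 × 240 g/cup = 2530 g
cornmeal: 6 oz × 22/3 × 28.35 g/oz ≈ 1247 g
honey: (1 cup + 5 tbsp = 1.3125 cup) × 22/3 × 240 mL/cup = 2310 mL

all-purpose flour: 115 g; milk: 5280 mL; granulated sugar: 117 tbsp; water: 2530 g; cornmeal: 1247 g; honey: 2310 mL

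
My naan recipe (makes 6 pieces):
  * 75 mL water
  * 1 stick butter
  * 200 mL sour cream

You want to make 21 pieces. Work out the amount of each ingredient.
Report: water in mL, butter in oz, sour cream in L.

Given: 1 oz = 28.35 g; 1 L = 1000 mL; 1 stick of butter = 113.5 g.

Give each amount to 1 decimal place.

Scaling factor: 21/6 = 7/2 = 3.5.
water: 75 mL × 7/2 = 262.5 mL
butter: 1 stick × 7/2 × 113.5 g/stick ÷ 28.35 g/oz ≈ 14.0 oz
sour cream: 200 mL × 7/2 ÷ 1000 mL/L = 0.7 L

water: 262.5 mL; butter: 14.0 oz; sour cream: 0.7 L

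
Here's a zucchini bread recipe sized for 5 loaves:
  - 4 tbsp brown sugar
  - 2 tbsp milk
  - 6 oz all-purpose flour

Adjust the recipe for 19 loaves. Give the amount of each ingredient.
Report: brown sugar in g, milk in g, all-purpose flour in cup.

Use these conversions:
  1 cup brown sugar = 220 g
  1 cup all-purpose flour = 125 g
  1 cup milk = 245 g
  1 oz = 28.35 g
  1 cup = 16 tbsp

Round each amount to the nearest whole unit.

Scaling factor: 19/5 = 3.8.
brown sugar: 4 tbsp × 19/5 ÷ 16 tbsp/cup × 220 g/cup = 209 g
milk: 2 tbsp × 19/5 ÷ 16 tbsp/cup × 245 g/cup ≈ 116 g
all-purpose flour: 6 oz × 19/5 × 28.35 g/oz ÷ 125 g/cup ≈ 5 cup

brown sugar: 209 g; milk: 116 g; all-purpose flour: 5 cup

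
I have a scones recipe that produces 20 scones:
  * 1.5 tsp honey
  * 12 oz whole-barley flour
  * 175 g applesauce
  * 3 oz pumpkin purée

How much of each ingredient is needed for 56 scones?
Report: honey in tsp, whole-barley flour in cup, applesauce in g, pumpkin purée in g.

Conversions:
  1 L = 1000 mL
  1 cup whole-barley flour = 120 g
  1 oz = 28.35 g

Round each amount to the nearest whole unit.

Scaling factor: 56/20 = 14/5 = 2.8.
honey: 1.5 tsp × 14/5 ≈ 4 tsp
whole-barley flour: 12 oz × 14/5 × 28.35 g/oz ÷ 120 g/cup ≈ 8 cup
applesauce: 175 g × 14/5 = 490 g
pumpkin purée: 3 oz × 14/5 × 28.35 g/oz ≈ 238 g

honey: 4 tsp; whole-barley flour: 8 cup; applesauce: 490 g; pumpkin purée: 238 g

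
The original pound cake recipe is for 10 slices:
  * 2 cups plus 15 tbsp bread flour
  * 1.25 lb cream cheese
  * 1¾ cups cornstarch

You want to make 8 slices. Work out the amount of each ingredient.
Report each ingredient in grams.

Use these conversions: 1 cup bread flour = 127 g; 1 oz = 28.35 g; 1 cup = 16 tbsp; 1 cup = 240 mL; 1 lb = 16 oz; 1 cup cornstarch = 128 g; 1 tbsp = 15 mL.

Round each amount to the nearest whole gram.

Scaling factor: 8/10 = 4/5 = 0.8.
bread flour: (2 cup + 15 tbsp = 2.9375 cup) × 4/5 × 127 g/cup ≈ 298 g
cream cheese: 1.25 lb × 4/5 × 16 oz/lb × 28.35 g/oz ≈ 454 g
cornstarch: 1.75 cup × 4/5 × 128 g/cup ≈ 179 g

bread flour: 298 g; cream cheese: 454 g; cornstarch: 179 g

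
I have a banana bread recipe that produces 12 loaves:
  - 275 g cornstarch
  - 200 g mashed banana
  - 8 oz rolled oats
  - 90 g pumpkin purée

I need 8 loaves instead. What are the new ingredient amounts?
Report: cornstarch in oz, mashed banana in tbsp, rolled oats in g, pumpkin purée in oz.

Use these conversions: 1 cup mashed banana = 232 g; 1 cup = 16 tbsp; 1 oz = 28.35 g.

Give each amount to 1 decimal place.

cornstarch: 6.5 oz; mashed banana: 9.2 tbsp; rolled oats: 151.2 g; pumpkin purée: 2.1 oz

Scaling factor: 8/12 = 2/3.
cornstarch: 275 g × 2/3 ÷ 28.35 g/oz ≈ 6.5 oz
mashed banana: 200 g × 2/3 ÷ 232 g/cup × 16 tbsp/cup ≈ 9.2 tbsp
rolled oats: 8 oz × 2/3 × 28.35 g/oz = 151.2 g
pumpkin purée: 90 g × 2/3 ÷ 28.35 g/oz ≈ 2.1 oz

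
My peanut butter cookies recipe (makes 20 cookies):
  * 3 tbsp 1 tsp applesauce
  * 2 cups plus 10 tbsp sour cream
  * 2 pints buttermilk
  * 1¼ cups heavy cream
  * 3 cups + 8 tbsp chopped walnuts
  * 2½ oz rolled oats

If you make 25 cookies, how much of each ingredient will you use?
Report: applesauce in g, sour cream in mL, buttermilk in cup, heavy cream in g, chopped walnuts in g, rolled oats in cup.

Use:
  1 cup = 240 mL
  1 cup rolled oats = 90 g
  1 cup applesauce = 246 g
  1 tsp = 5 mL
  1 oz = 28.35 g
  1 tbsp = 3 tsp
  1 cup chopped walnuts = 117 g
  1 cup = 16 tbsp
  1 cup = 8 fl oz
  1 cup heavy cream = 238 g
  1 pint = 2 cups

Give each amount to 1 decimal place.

Scaling factor: 25/20 = 5/4 = 1.25.
applesauce: (3 tbsp + 1 tsp = 10/3 tbsp) × 5/4 ÷ 16 tbsp/cup × 246 g/cup ≈ 64.1 g
sour cream: (2 cup + 10 tbsp = 2.625 cup) × 5/4 × 240 mL/cup = 787.5 mL
buttermilk: 2 pint × 5/4 × 2 cup/pint = 5.0 cup
heavy cream: 1.25 cup × 5/4 × 238 g/cup ≈ 371.9 g
chopped walnuts: (3 cup + 8 tbsp = 3.5 cup) × 5/4 × 117 g/cup ≈ 511.9 g
rolled oats: 2.5 oz × 5/4 × 28.35 g/oz ÷ 90 g/cup ≈ 1.0 cup

applesauce: 64.1 g; sour cream: 787.5 mL; buttermilk: 5.0 cup; heavy cream: 371.9 g; chopped walnuts: 511.9 g; rolled oats: 1.0 cup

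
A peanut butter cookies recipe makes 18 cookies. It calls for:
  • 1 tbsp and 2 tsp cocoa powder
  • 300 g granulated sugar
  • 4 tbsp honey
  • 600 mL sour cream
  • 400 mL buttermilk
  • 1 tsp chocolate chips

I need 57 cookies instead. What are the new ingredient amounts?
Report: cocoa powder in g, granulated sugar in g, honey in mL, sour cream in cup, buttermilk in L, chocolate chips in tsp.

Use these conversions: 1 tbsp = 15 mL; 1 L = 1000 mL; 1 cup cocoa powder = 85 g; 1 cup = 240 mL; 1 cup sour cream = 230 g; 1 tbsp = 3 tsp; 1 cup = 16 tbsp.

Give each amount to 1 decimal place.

cocoa powder: 28.0 g; granulated sugar: 950.0 g; honey: 190.0 mL; sour cream: 7.9 cup; buttermilk: 1.3 L; chocolate chips: 3.2 tsp

Scaling factor: 57/18 = 19/6.
cocoa powder: (1 tbsp + 2 tsp = 5/3 tbsp) × 19/6 ÷ 16 tbsp/cup × 85 g/cup ≈ 28.0 g
granulated sugar: 300 g × 19/6 = 950.0 g
honey: 4 tbsp × 19/6 × 15 mL/tbsp = 190.0 mL
sour cream: 600 mL × 19/6 ÷ 240 mL/cup ≈ 7.9 cup
buttermilk: 400 mL × 19/6 ÷ 1000 mL/L ≈ 1.3 L
chocolate chips: 1 tsp × 19/6 ≈ 3.2 tsp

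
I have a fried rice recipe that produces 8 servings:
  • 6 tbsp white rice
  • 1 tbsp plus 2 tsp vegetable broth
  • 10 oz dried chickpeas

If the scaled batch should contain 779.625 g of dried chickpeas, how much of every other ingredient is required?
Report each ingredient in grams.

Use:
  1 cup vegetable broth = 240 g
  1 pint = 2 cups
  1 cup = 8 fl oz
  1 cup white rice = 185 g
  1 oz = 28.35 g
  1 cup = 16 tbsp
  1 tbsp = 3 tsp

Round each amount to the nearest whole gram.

The original recipe has 283.5 g of dried chickpeas, so the scaling factor is 779.625 ÷ 283.5 = 11/4 = 2.75.
white rice: 6 tbsp × 11/4 ÷ 16 tbsp/cup × 185 g/cup ≈ 191 g
vegetable broth: (1 tbsp + 2 tsp = 5/3 tbsp) × 11/4 ÷ 16 tbsp/cup × 240 g/cup ≈ 69 g

white rice: 191 g; vegetable broth: 69 g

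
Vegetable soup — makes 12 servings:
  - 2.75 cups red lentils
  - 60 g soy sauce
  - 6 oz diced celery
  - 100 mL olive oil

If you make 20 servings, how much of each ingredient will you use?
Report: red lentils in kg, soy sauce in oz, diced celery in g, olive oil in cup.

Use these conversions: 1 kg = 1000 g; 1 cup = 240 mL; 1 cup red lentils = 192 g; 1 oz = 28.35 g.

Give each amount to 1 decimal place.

red lentils: 0.9 kg; soy sauce: 3.5 oz; diced celery: 283.5 g; olive oil: 0.7 cup

Scaling factor: 20/12 = 5/3.
red lentils: 2.75 cup × 5/3 × 192 g/cup ÷ 1000 g/kg ≈ 0.9 kg
soy sauce: 60 g × 5/3 ÷ 28.35 g/oz ≈ 3.5 oz
diced celery: 6 oz × 5/3 × 28.35 g/oz = 283.5 g
olive oil: 100 mL × 5/3 ÷ 240 mL/cup ≈ 0.7 cup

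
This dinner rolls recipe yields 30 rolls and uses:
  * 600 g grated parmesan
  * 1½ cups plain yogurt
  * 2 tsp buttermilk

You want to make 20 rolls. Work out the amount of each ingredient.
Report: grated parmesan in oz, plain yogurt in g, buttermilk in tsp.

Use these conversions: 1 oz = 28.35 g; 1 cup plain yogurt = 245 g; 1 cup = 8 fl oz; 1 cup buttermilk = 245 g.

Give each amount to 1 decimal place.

Scaling factor: 20/30 = 2/3.
grated parmesan: 600 g × 2/3 ÷ 28.35 g/oz ≈ 14.1 oz
plain yogurt: 1.5 cup × 2/3 × 245 g/cup = 245.0 g
buttermilk: 2 tsp × 2/3 ≈ 1.3 tsp

grated parmesan: 14.1 oz; plain yogurt: 245.0 g; buttermilk: 1.3 tsp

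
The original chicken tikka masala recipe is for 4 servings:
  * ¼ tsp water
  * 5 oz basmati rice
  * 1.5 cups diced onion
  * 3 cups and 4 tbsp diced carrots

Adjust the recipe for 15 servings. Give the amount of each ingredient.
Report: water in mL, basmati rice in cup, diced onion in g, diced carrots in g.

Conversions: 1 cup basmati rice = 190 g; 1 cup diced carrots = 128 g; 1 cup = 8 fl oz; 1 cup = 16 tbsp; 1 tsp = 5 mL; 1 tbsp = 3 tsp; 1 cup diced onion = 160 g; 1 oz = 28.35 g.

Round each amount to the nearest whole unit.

water: 5 mL; basmati rice: 3 cup; diced onion: 900 g; diced carrots: 1560 g

Scaling factor: 15/4 = 3.75.
water: 0.25 tsp × 15/4 × 5 mL/tsp ≈ 5 mL
basmati rice: 5 oz × 15/4 × 28.35 g/oz ÷ 190 g/cup ≈ 3 cup
diced onion: 1.5 cup × 15/4 × 160 g/cup = 900 g
diced carrots: (3 cup + 4 tbsp = 3.25 cup) × 15/4 × 128 g/cup = 1560 g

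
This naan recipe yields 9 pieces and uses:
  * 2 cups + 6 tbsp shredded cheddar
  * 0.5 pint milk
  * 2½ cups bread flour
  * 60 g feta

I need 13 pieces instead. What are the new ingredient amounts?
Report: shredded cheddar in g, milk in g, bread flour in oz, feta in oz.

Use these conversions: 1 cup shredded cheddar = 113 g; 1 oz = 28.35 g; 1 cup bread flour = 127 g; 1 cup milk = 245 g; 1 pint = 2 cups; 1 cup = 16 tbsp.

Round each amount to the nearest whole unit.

shredded cheddar: 388 g; milk: 354 g; bread flour: 16 oz; feta: 3 oz

Scaling factor: 13/9.
shredded cheddar: (2 cup + 6 tbsp = 2.375 cup) × 13/9 × 113 g/cup ≈ 388 g
milk: 0.5 pint × 13/9 × 2 cup/pint × 245 g/cup ≈ 354 g
bread flour: 2.5 cup × 13/9 × 127 g/cup ÷ 28.35 g/oz ≈ 16 oz
feta: 60 g × 13/9 ÷ 28.35 g/oz ≈ 3 oz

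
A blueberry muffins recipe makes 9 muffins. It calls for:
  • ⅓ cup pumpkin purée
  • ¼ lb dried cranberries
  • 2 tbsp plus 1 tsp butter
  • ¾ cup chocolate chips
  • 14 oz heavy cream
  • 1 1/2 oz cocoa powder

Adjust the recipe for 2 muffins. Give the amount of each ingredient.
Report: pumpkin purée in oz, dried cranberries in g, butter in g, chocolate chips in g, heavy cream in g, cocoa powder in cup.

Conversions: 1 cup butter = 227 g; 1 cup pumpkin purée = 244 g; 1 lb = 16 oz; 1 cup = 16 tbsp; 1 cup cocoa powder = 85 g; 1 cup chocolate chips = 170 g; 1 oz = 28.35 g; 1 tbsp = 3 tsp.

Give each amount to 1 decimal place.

Scaling factor: 2/9.
pumpkin purée: 1/3 cup × 2/9 × 244 g/cup ÷ 28.35 g/oz ≈ 0.6 oz
dried cranberries: 0.25 lb × 2/9 × 16 oz/lb × 28.35 g/oz = 25.2 g
butter: (2 tbsp + 1 tsp = 7/3 tbsp) × 2/9 ÷ 16 tbsp/cup × 227 g/cup ≈ 7.4 g
chocolate chips: 0.75 cup × 2/9 × 170 g/cup ≈ 28.3 g
heavy cream: 14 oz × 2/9 × 28.35 g/oz = 88.2 g
cocoa powder: 1.5 oz × 2/9 × 28.35 g/oz ÷ 85 g/cup ≈ 0.1 cup

pumpkin purée: 0.6 oz; dried cranberries: 25.2 g; butter: 7.4 g; chocolate chips: 28.3 g; heavy cream: 88.2 g; cocoa powder: 0.1 cup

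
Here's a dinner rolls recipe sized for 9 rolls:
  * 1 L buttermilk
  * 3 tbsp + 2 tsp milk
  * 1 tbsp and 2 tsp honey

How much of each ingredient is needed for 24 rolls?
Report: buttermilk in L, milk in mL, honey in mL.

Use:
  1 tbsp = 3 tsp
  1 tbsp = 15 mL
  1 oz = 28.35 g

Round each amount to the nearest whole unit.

buttermilk: 3 L; milk: 147 mL; honey: 67 mL

Scaling factor: 24/9 = 8/3.
buttermilk: 1 L × 8/3 ≈ 3 L
milk: (3 tbsp + 2 tsp = 11/3 tbsp) × 8/3 × 15 mL/tbsp ≈ 147 mL
honey: (1 tbsp + 2 tsp = 5/3 tbsp) × 8/3 × 15 mL/tbsp ≈ 67 mL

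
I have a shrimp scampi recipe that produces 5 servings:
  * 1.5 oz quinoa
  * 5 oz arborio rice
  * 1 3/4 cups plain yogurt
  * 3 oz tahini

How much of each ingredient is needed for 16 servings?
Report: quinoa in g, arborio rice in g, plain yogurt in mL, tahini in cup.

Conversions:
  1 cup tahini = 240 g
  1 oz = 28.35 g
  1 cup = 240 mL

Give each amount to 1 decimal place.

Scaling factor: 16/5 = 3.2.
quinoa: 1.5 oz × 16/5 × 28.35 g/oz ≈ 136.1 g
arborio rice: 5 oz × 16/5 × 28.35 g/oz = 453.6 g
plain yogurt: 1.75 cup × 16/5 × 240 mL/cup = 1344.0 mL
tahini: 3 oz × 16/5 × 28.35 g/oz ÷ 240 g/cup ≈ 1.1 cup

quinoa: 136.1 g; arborio rice: 453.6 g; plain yogurt: 1344.0 mL; tahini: 1.1 cup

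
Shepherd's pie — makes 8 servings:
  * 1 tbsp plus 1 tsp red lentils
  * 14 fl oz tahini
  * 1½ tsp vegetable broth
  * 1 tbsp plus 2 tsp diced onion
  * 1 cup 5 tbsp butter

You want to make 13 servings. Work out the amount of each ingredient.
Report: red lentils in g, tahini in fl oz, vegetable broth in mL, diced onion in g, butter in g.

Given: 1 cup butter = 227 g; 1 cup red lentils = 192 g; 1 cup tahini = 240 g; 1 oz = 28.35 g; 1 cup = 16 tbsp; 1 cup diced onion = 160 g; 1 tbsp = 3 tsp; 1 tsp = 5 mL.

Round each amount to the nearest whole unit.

Scaling factor: 13/8 = 1.625.
red lentils: (1 tbsp + 1 tsp = 4/3 tbsp) × 13/8 ÷ 16 tbsp/cup × 192 g/cup = 26 g
tahini: 14 fl oz × 13/8 ≈ 23 fl oz
vegetable broth: 1.5 tsp × 13/8 × 5 mL/tsp ≈ 12 mL
diced onion: (1 tbsp + 2 tsp = 5/3 tbsp) × 13/8 ÷ 16 tbsp/cup × 160 g/cup ≈ 27 g
butter: (1 cup + 5 tbsp = 1.3125 cup) × 13/8 × 227 g/cup ≈ 484 g

red lentils: 26 g; tahini: 23 fl oz; vegetable broth: 12 mL; diced onion: 27 g; butter: 484 g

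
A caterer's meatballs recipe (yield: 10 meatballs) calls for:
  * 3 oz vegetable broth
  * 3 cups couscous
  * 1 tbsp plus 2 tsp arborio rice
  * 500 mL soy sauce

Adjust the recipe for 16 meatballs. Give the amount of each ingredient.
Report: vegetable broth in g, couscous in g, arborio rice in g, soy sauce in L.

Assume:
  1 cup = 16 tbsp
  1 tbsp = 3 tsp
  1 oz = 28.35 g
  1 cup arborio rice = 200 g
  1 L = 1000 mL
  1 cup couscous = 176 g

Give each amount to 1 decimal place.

Scaling factor: 16/10 = 8/5 = 1.6.
vegetable broth: 3 oz × 8/5 × 28.35 g/oz ≈ 136.1 g
couscous: 3 cup × 8/5 × 176 g/cup = 844.8 g
arborio rice: (1 tbsp + 2 tsp = 5/3 tbsp) × 8/5 ÷ 16 tbsp/cup × 200 g/cup ≈ 33.3 g
soy sauce: 500 mL × 8/5 ÷ 1000 mL/L = 0.8 L

vegetable broth: 136.1 g; couscous: 844.8 g; arborio rice: 33.3 g; soy sauce: 0.8 L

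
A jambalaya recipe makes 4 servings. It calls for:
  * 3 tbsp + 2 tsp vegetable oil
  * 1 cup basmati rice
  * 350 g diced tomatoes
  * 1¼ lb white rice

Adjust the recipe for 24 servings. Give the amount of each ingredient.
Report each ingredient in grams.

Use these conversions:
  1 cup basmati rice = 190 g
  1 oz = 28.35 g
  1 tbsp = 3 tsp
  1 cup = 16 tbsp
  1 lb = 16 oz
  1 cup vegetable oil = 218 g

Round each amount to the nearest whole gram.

vegetable oil: 300 g; basmati rice: 1140 g; diced tomatoes: 2100 g; white rice: 3402 g

Scaling factor: 24/4 = 6.
vegetable oil: (3 tbsp + 2 tsp = 11/3 tbsp) × 6 ÷ 16 tbsp/cup × 218 g/cup ≈ 300 g
basmati rice: 1 cup × 6 × 190 g/cup = 1140 g
diced tomatoes: 350 g × 6 = 2100 g
white rice: 1.25 lb × 6 × 16 oz/lb × 28.35 g/oz = 3402 g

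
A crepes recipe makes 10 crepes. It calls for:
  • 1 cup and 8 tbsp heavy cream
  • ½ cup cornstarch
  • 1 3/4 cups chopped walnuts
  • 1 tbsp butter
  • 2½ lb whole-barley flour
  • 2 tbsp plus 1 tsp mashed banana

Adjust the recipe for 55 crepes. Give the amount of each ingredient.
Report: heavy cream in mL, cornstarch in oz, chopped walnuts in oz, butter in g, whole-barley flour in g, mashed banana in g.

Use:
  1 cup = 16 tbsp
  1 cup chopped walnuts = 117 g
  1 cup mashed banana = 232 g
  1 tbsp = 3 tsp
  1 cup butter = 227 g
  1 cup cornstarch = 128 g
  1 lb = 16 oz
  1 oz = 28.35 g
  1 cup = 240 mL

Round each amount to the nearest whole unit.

Scaling factor: 55/10 = 11/2 = 5.5.
heavy cream: (1 cup + 8 tbsp = 1.5 cup) × 11/2 × 240 mL/cup = 1980 mL
cornstarch: 0.5 cup × 11/2 × 128 g/cup ÷ 28.35 g/oz ≈ 12 oz
chopped walnuts: 1.75 cup × 11/2 × 117 g/cup ÷ 28.35 g/oz ≈ 40 oz
butter: 1 tbsp × 11/2 ÷ 16 tbsp/cup × 227 g/cup ≈ 78 g
whole-barley flour: 2.5 lb × 11/2 × 16 oz/lb × 28.35 g/oz = 6237 g
mashed banana: (2 tbsp + 1 tsp = 7/3 tbsp) × 11/2 ÷ 16 tbsp/cup × 232 g/cup ≈ 186 g

heavy cream: 1980 mL; cornstarch: 12 oz; chopped walnuts: 40 oz; butter: 78 g; whole-barley flour: 6237 g; mashed banana: 186 g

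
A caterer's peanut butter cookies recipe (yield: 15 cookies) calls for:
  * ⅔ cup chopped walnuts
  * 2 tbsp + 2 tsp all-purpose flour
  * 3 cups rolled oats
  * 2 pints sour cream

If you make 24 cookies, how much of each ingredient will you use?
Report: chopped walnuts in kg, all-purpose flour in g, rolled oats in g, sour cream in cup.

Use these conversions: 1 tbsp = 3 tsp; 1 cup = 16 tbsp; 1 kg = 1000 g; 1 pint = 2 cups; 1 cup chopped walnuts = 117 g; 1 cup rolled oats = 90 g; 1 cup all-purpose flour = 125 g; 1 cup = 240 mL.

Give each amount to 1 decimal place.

Scaling factor: 24/15 = 8/5 = 1.6.
chopped walnuts: 2/3 cup × 8/5 × 117 g/cup ÷ 1000 g/kg ≈ 0.1 kg
all-purpose flour: (2 tbsp + 2 tsp = 8/3 tbsp) × 8/5 ÷ 16 tbsp/cup × 125 g/cup ≈ 33.3 g
rolled oats: 3 cup × 8/5 × 90 g/cup = 432.0 g
sour cream: 2 pint × 8/5 × 2 cup/pint = 6.4 cup

chopped walnuts: 0.1 kg; all-purpose flour: 33.3 g; rolled oats: 432.0 g; sour cream: 6.4 cup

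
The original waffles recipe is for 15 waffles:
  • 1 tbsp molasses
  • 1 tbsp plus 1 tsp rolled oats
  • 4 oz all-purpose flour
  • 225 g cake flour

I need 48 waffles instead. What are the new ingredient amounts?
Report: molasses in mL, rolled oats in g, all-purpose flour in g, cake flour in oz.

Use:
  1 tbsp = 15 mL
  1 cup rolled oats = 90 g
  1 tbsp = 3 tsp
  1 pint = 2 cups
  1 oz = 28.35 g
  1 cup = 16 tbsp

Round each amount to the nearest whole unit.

Scaling factor: 48/15 = 16/5 = 3.2.
molasses: 1 tbsp × 16/5 × 15 mL/tbsp = 48 mL
rolled oats: (1 tbsp + 1 tsp = 4/3 tbsp) × 16/5 ÷ 16 tbsp/cup × 90 g/cup = 24 g
all-purpose flour: 4 oz × 16/5 × 28.35 g/oz ≈ 363 g
cake flour: 225 g × 16/5 ÷ 28.35 g/oz ≈ 25 oz

molasses: 48 mL; rolled oats: 24 g; all-purpose flour: 363 g; cake flour: 25 oz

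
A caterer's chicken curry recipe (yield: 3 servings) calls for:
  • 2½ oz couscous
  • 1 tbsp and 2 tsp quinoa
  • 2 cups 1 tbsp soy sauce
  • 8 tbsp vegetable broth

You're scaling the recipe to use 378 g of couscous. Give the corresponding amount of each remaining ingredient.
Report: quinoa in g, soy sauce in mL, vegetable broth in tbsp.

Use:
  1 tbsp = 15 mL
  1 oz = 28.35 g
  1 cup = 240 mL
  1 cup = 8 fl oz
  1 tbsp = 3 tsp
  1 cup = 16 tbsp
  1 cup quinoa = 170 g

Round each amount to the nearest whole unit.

quinoa: 94 g; soy sauce: 2640 mL; vegetable broth: 43 tbsp

The original recipe has 70.875 g of couscous, so the scaling factor is 378 ÷ 70.875 = 16/3.
quinoa: (1 tbsp + 2 tsp = 5/3 tbsp) × 16/3 ÷ 16 tbsp/cup × 170 g/cup ≈ 94 g
soy sauce: (2 cup + 1 tbsp = 2.0625 cup) × 16/3 × 240 mL/cup = 2640 mL
vegetable broth: 8 tbsp × 16/3 ≈ 43 tbsp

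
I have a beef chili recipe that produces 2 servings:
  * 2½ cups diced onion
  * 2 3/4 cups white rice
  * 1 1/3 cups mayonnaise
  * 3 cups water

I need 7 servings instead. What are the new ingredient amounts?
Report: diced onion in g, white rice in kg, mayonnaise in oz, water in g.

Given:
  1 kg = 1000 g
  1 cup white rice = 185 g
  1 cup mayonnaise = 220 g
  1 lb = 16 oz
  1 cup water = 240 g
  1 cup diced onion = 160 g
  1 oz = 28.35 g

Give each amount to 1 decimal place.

diced onion: 1400.0 g; white rice: 1.8 kg; mayonnaise: 36.2 oz; water: 2520.0 g

Scaling factor: 7/2 = 3.5.
diced onion: 2.5 cup × 7/2 × 160 g/cup = 1400.0 g
white rice: 2.75 cup × 7/2 × 185 g/cup ÷ 1000 g/kg ≈ 1.8 kg
mayonnaise: 4/3 cup × 7/2 × 220 g/cup ÷ 28.35 g/oz ≈ 36.2 oz
water: 3 cup × 7/2 × 240 g/cup = 2520.0 g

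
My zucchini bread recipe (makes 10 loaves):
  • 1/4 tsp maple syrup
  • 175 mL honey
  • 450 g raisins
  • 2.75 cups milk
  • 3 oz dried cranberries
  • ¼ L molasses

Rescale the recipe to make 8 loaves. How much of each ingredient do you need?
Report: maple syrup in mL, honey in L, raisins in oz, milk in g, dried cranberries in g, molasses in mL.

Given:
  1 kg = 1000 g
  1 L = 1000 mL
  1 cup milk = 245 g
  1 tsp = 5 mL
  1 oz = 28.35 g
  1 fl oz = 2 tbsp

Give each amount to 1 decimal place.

maple syrup: 1.0 mL; honey: 0.1 L; raisins: 12.7 oz; milk: 539.0 g; dried cranberries: 68.0 g; molasses: 200.0 mL

Scaling factor: 8/10 = 4/5 = 0.8.
maple syrup: 0.25 tsp × 4/5 × 5 mL/tsp = 1.0 mL
honey: 175 mL × 4/5 ÷ 1000 mL/L ≈ 0.1 L
raisins: 450 g × 4/5 ÷ 28.35 g/oz ≈ 12.7 oz
milk: 2.75 cup × 4/5 × 245 g/cup = 539.0 g
dried cranberries: 3 oz × 4/5 × 28.35 g/oz ≈ 68.0 g
molasses: 0.25 L × 4/5 × 1000 mL/L = 200.0 mL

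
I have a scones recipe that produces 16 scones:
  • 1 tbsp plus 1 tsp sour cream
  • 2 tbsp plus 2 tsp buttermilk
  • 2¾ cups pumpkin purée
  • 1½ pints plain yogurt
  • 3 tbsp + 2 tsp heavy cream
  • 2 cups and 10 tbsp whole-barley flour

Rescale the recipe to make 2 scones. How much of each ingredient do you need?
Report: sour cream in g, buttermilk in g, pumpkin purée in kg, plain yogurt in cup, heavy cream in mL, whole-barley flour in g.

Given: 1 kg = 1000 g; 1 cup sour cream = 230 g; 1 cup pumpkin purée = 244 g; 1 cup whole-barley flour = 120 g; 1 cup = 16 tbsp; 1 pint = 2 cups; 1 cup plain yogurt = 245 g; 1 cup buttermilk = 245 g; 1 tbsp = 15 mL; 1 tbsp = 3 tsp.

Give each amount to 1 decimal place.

sour cream: 2.4 g; buttermilk: 5.1 g; pumpkin purée: 0.1 kg; plain yogurt: 0.4 cup; heavy cream: 6.9 mL; whole-barley flour: 39.4 g

Scaling factor: 2/16 = 1/8 = 0.125.
sour cream: (1 tbsp + 1 tsp = 4/3 tbsp) × 1/8 ÷ 16 tbsp/cup × 230 g/cup ≈ 2.4 g
buttermilk: (2 tbsp + 2 tsp = 8/3 tbsp) × 1/8 ÷ 16 tbsp/cup × 245 g/cup ≈ 5.1 g
pumpkin purée: 2.75 cup × 1/8 × 244 g/cup ÷ 1000 g/kg ≈ 0.1 kg
plain yogurt: 1.5 pint × 1/8 × 2 cup/pint ≈ 0.4 cup
heavy cream: (3 tbsp + 2 tsp = 11/3 tbsp) × 1/8 × 15 mL/tbsp ≈ 6.9 mL
whole-barley flour: (2 cup + 10 tbsp = 2.625 cup) × 1/8 × 120 g/cup ≈ 39.4 g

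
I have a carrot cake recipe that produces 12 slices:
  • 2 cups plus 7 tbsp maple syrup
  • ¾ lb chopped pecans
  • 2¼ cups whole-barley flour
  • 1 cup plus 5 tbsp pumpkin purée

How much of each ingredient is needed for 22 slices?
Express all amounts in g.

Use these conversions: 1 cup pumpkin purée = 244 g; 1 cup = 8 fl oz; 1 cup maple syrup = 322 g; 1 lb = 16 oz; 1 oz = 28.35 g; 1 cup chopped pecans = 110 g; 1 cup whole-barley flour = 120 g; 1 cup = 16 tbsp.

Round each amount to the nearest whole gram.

Scaling factor: 22/12 = 11/6.
maple syrup: (2 cup + 7 tbsp = 2.4375 cup) × 11/6 × 322 g/cup ≈ 1439 g
chopped pecans: 0.75 lb × 11/6 × 16 oz/lb × 28.35 g/oz ≈ 624 g
whole-barley flour: 2.25 cup × 11/6 × 120 g/cup = 495 g
pumpkin purée: (1 cup + 5 tbsp = 1.3125 cup) × 11/6 × 244 g/cup ≈ 587 g

maple syrup: 1439 g; chopped pecans: 624 g; whole-barley flour: 495 g; pumpkin purée: 587 g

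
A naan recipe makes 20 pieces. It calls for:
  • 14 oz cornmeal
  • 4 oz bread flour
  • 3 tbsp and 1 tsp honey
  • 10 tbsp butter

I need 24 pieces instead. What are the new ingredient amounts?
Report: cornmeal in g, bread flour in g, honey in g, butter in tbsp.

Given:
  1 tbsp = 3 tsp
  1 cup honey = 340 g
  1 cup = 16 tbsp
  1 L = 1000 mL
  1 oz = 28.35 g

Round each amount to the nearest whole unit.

Scaling factor: 24/20 = 6/5 = 1.2.
cornmeal: 14 oz × 6/5 × 28.35 g/oz ≈ 476 g
bread flour: 4 oz × 6/5 × 28.35 g/oz ≈ 136 g
honey: (3 tbsp + 1 tsp = 10/3 tbsp) × 6/5 ÷ 16 tbsp/cup × 340 g/cup = 85 g
butter: 10 tbsp × 6/5 = 12 tbsp

cornmeal: 476 g; bread flour: 136 g; honey: 85 g; butter: 12 tbsp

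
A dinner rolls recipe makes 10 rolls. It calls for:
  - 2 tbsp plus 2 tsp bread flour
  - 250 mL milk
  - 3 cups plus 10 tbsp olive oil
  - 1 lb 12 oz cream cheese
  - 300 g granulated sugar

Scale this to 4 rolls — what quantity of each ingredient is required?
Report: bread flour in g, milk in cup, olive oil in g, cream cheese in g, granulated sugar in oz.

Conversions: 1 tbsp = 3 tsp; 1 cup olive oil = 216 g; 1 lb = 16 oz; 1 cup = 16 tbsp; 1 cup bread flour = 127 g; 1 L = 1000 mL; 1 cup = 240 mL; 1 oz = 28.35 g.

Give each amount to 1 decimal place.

Scaling factor: 4/10 = 2/5 = 0.4.
bread flour: (2 tbsp + 2 tsp = 8/3 tbsp) × 2/5 ÷ 16 tbsp/cup × 127 g/cup ≈ 8.5 g
milk: 250 mL × 2/5 ÷ 240 mL/cup ≈ 0.4 cup
olive oil: (3 cup + 10 tbsp = 3.625 cup) × 2/5 × 216 g/cup = 313.2 g
cream cheese: (1 lb + 12 oz = 1.75 lb) × 2/5 × 16 oz/lb × 28.35 g/oz ≈ 317.5 g
granulated sugar: 300 g × 2/5 ÷ 28.35 g/oz ≈ 4.2 oz

bread flour: 8.5 g; milk: 0.4 cup; olive oil: 313.2 g; cream cheese: 317.5 g; granulated sugar: 4.2 oz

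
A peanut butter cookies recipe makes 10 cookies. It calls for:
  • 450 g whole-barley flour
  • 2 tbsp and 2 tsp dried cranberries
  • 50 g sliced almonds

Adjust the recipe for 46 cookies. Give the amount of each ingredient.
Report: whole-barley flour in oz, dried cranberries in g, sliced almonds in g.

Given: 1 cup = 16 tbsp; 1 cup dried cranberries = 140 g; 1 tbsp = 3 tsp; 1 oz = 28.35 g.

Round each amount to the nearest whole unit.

whole-barley flour: 73 oz; dried cranberries: 107 g; sliced almonds: 230 g

Scaling factor: 46/10 = 23/5 = 4.6.
whole-barley flour: 450 g × 23/5 ÷ 28.35 g/oz ≈ 73 oz
dried cranberries: (2 tbsp + 2 tsp = 8/3 tbsp) × 23/5 ÷ 16 tbsp/cup × 140 g/cup ≈ 107 g
sliced almonds: 50 g × 23/5 = 230 g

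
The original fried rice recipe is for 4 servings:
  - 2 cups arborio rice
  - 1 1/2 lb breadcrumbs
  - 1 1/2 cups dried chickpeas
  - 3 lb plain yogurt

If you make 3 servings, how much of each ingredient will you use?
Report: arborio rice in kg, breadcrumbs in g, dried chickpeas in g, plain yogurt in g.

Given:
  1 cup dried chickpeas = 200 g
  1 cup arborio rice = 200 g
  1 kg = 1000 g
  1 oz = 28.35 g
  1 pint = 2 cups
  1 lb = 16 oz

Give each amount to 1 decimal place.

Scaling factor: 3/4 = 0.75.
arborio rice: 2 cup × 3/4 × 200 g/cup ÷ 1000 g/kg = 0.3 kg
breadcrumbs: 1.5 lb × 3/4 × 16 oz/lb × 28.35 g/oz = 510.3 g
dried chickpeas: 1.5 cup × 3/4 × 200 g/cup = 225.0 g
plain yogurt: 3 lb × 3/4 × 16 oz/lb × 28.35 g/oz = 1020.6 g

arborio rice: 0.3 kg; breadcrumbs: 510.3 g; dried chickpeas: 225.0 g; plain yogurt: 1020.6 g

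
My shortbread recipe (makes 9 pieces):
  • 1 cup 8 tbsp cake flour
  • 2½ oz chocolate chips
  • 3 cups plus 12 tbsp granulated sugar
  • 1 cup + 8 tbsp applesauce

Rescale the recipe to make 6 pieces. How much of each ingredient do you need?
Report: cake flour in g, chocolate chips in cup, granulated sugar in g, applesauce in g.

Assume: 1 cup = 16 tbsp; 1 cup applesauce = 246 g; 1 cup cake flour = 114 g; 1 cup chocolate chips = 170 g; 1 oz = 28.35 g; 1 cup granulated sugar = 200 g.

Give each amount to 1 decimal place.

cake flour: 114.0 g; chocolate chips: 0.3 cup; granulated sugar: 500.0 g; applesauce: 246.0 g

Scaling factor: 6/9 = 2/3.
cake flour: (1 cup + 8 tbsp = 1.5 cup) × 2/3 × 114 g/cup = 114.0 g
chocolate chips: 2.5 oz × 2/3 × 28.35 g/oz ÷ 170 g/cup ≈ 0.3 cup
granulated sugar: (3 cup + 12 tbsp = 3.75 cup) × 2/3 × 200 g/cup = 500.0 g
applesauce: (1 cup + 8 tbsp = 1.5 cup) × 2/3 × 246 g/cup = 246.0 g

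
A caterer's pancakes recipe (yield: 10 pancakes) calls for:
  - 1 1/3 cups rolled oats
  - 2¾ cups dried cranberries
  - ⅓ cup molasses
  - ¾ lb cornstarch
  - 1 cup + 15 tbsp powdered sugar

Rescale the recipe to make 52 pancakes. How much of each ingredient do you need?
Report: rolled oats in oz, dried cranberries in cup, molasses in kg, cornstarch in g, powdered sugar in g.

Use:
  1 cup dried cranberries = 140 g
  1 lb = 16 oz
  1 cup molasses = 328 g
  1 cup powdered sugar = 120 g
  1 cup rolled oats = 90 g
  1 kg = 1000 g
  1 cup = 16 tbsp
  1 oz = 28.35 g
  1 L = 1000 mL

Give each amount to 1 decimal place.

rolled oats: 22.0 oz; dried cranberries: 14.3 cup; molasses: 0.6 kg; cornstarch: 1769.0 g; powdered sugar: 1209.0 g

Scaling factor: 52/10 = 26/5 = 5.2.
rolled oats: 4/3 cup × 26/5 × 90 g/cup ÷ 28.35 g/oz ≈ 22.0 oz
dried cranberries: 2.75 cup × 26/5 = 14.3 cup
molasses: 1/3 cup × 26/5 × 328 g/cup ÷ 1000 g/kg ≈ 0.6 kg
cornstarch: 0.75 lb × 26/5 × 16 oz/lb × 28.35 g/oz ≈ 1769.0 g
powdered sugar: (1 cup + 15 tbsp = 1.9375 cup) × 26/5 × 120 g/cup = 1209.0 g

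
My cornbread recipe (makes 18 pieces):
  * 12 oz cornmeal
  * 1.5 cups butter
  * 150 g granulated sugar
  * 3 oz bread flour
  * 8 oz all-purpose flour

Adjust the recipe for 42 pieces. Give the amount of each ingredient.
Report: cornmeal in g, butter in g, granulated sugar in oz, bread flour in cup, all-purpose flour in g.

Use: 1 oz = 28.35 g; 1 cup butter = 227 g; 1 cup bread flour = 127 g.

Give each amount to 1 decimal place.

Scaling factor: 42/18 = 7/3.
cornmeal: 12 oz × 7/3 × 28.35 g/oz = 793.8 g
butter: 1.5 cup × 7/3 × 227 g/cup = 794.5 g
granulated sugar: 150 g × 7/3 ÷ 28.35 g/oz ≈ 12.3 oz
bread flour: 3 oz × 7/3 × 28.35 g/oz ÷ 127 g/cup ≈ 1.6 cup
all-purpose flour: 8 oz × 7/3 × 28.35 g/oz = 529.2 g

cornmeal: 793.8 g; butter: 794.5 g; granulated sugar: 12.3 oz; bread flour: 1.6 cup; all-purpose flour: 529.2 g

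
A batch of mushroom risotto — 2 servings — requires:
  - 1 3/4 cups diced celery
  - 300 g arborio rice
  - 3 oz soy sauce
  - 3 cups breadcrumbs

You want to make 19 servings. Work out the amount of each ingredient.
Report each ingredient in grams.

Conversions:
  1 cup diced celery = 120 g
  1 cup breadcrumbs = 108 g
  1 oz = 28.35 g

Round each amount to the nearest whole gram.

Scaling factor: 19/2 = 9.5.
diced celery: 1.75 cup × 19/2 × 120 g/cup = 1995 g
arborio rice: 300 g × 19/2 = 2850 g
soy sauce: 3 oz × 19/2 × 28.35 g/oz ≈ 808 g
breadcrumbs: 3 cup × 19/2 × 108 g/cup = 3078 g

diced celery: 1995 g; arborio rice: 2850 g; soy sauce: 808 g; breadcrumbs: 3078 g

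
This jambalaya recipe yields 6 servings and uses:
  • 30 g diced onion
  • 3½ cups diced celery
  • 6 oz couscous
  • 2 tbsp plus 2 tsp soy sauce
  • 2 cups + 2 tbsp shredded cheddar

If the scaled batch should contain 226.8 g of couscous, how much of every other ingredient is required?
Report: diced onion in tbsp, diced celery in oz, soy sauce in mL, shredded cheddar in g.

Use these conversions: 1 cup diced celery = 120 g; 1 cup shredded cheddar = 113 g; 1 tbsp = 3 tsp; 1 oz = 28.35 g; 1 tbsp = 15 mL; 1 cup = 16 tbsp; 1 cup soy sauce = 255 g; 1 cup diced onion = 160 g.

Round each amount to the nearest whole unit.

diced onion: 4 tbsp; diced celery: 20 oz; soy sauce: 53 mL; shredded cheddar: 320 g

The original recipe has 170.1 g of couscous, so the scaling factor is 226.8 ÷ 170.1 = 4/3.
diced onion: 30 g × 4/3 ÷ 160 g/cup × 16 tbsp/cup = 4 tbsp
diced celery: 3.5 cup × 4/3 × 120 g/cup ÷ 28.35 g/oz ≈ 20 oz
soy sauce: (2 tbsp + 2 tsp = 8/3 tbsp) × 4/3 × 15 mL/tbsp ≈ 53 mL
shredded cheddar: (2 cup + 2 tbsp = 2.125 cup) × 4/3 × 113 g/cup ≈ 320 g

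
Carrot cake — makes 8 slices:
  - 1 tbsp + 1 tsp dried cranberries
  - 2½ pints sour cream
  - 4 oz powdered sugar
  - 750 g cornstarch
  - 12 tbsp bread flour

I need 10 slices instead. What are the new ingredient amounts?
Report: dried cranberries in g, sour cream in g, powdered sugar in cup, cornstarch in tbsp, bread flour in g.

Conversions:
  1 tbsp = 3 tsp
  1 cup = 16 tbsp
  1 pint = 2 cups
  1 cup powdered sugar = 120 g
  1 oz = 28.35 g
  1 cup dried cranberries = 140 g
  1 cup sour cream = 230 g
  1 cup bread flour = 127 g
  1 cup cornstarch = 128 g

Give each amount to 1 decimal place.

Scaling factor: 10/8 = 5/4 = 1.25.
dried cranberries: (1 tbsp + 1 tsp = 4/3 tbsp) × 5/4 ÷ 16 tbsp/cup × 140 g/cup ≈ 14.6 g
sour cream: 2.5 pint × 5/4 × 2 cup/pint × 230 g/cup = 1437.5 g
powdered sugar: 4 oz × 5/4 × 28.35 g/oz ÷ 120 g/cup ≈ 1.2 cup
cornstarch: 750 g × 5/4 ÷ 128 g/cup × 16 tbsp/cup ≈ 117.2 tbsp
bread flour: 12 tbsp × 5/4 ÷ 16 tbsp/cup × 127 g/cup ≈ 119.1 g

dried cranberries: 14.6 g; sour cream: 1437.5 g; powdered sugar: 1.2 cup; cornstarch: 117.2 tbsp; bread flour: 119.1 g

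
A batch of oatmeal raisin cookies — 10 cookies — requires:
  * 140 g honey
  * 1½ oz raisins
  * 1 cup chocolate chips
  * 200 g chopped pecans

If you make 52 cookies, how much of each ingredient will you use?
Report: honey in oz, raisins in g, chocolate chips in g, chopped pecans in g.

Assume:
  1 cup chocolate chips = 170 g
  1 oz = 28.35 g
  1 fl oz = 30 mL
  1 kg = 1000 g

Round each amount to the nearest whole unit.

Scaling factor: 52/10 = 26/5 = 5.2.
honey: 140 g × 26/5 ÷ 28.35 g/oz ≈ 26 oz
raisins: 1.5 oz × 26/5 × 28.35 g/oz ≈ 221 g
chocolate chips: 1 cup × 26/5 × 170 g/cup = 884 g
chopped pecans: 200 g × 26/5 = 1040 g

honey: 26 oz; raisins: 221 g; chocolate chips: 884 g; chopped pecans: 1040 g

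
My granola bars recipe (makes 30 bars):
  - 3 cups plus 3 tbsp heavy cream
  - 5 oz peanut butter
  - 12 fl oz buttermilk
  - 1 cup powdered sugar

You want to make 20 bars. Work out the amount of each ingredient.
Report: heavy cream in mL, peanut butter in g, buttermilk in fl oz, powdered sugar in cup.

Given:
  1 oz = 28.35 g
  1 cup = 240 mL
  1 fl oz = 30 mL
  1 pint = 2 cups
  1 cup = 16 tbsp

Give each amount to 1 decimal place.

Scaling factor: 20/30 = 2/3.
heavy cream: (3 cup + 3 tbsp = 3.1875 cup) × 2/3 × 240 mL/cup = 510.0 mL
peanut butter: 5 oz × 2/3 × 28.35 g/oz = 94.5 g
buttermilk: 12 fl oz × 2/3 = 8.0 fl oz
powdered sugar: 1 cup × 2/3 ≈ 0.7 cup

heavy cream: 510.0 mL; peanut butter: 94.5 g; buttermilk: 8.0 fl oz; powdered sugar: 0.7 cup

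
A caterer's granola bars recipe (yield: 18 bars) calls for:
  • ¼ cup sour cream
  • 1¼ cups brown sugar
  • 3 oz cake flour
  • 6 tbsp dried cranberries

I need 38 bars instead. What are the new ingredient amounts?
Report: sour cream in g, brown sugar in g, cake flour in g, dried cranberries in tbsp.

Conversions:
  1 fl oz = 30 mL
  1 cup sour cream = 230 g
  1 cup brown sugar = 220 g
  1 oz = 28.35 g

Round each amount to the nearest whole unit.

Scaling factor: 38/18 = 19/9.
sour cream: 0.25 cup × 19/9 × 230 g/cup ≈ 121 g
brown sugar: 1.25 cup × 19/9 × 220 g/cup ≈ 581 g
cake flour: 3 oz × 19/9 × 28.35 g/oz ≈ 180 g
dried cranberries: 6 tbsp × 19/9 ≈ 13 tbsp

sour cream: 121 g; brown sugar: 581 g; cake flour: 180 g; dried cranberries: 13 tbsp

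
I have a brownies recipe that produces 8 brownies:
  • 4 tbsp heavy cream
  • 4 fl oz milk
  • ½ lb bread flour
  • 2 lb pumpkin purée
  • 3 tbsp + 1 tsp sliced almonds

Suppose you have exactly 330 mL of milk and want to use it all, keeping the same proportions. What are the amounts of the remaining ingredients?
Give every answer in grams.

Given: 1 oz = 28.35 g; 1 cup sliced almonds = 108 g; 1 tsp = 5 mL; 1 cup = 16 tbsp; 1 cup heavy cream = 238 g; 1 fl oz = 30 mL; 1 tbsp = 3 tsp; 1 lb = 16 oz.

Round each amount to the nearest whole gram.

heavy cream: 164 g; bread flour: 624 g; pumpkin purée: 2495 g; sliced almonds: 62 g

The original recipe has 120 mL of milk, so the scaling factor is 330 ÷ 120 = 11/4 = 2.75.
heavy cream: 4 tbsp × 11/4 ÷ 16 tbsp/cup × 238 g/cup ≈ 164 g
bread flour: 0.5 lb × 11/4 × 16 oz/lb × 28.35 g/oz ≈ 624 g
pumpkin purée: 2 lb × 11/4 × 16 oz/lb × 28.35 g/oz ≈ 2495 g
sliced almonds: (3 tbsp + 1 tsp = 10/3 tbsp) × 11/4 ÷ 16 tbsp/cup × 108 g/cup ≈ 62 g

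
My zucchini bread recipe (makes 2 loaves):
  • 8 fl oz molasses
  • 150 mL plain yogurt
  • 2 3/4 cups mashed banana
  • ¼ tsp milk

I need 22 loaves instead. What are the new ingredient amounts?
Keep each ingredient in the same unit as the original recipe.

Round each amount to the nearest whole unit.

Scaling factor: 22/2 = 11.
molasses: 8 fl oz × 11 = 88 fl oz
plain yogurt: 150 mL × 11 = 1650 mL
mashed banana: 2.75 cup × 11 ≈ 30 cup
milk: 0.25 tsp × 11 ≈ 3 tsp

molasses: 88 fl oz; plain yogurt: 1650 mL; mashed banana: 30 cup; milk: 3 tsp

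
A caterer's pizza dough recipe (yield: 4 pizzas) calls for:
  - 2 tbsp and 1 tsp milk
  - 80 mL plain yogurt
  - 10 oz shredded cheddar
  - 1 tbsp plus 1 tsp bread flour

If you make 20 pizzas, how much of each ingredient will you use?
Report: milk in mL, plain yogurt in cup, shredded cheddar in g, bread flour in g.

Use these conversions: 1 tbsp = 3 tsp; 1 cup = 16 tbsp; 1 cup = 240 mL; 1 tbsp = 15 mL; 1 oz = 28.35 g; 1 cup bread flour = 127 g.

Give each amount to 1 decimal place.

Scaling factor: 20/4 = 5.
milk: (2 tbsp + 1 tsp = 7/3 tbsp) × 5 × 15 mL/tbsp = 175.0 mL
plain yogurt: 80 mL × 5 ÷ 240 mL/cup ≈ 1.7 cup
shredded cheddar: 10 oz × 5 × 28.35 g/oz = 1417.5 g
bread flour: (1 tbsp + 1 tsp = 4/3 tbsp) × 5 ÷ 16 tbsp/cup × 127 g/cup ≈ 52.9 g

milk: 175.0 mL; plain yogurt: 1.7 cup; shredded cheddar: 1417.5 g; bread flour: 52.9 g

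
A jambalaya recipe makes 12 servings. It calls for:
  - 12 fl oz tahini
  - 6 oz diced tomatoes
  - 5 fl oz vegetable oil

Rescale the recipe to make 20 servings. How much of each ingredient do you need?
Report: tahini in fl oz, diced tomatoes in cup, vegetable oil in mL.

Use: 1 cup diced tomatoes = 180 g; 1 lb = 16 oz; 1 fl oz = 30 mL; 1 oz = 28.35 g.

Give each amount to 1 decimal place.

Scaling factor: 20/12 = 5/3.
tahini: 12 fl oz × 5/3 = 20.0 fl oz
diced tomatoes: 6 oz × 5/3 × 28.35 g/oz ÷ 180 g/cup ≈ 1.6 cup
vegetable oil: 5 fl oz × 5/3 × 30 mL/fl oz = 250.0 mL

tahini: 20.0 fl oz; diced tomatoes: 1.6 cup; vegetable oil: 250.0 mL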